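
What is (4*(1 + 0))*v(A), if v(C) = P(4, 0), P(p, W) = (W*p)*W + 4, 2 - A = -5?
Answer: 16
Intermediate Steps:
A = 7 (A = 2 - 1*(-5) = 2 + 5 = 7)
P(p, W) = 4 + p*W**2 (P(p, W) = p*W**2 + 4 = 4 + p*W**2)
v(C) = 4 (v(C) = 4 + 4*0**2 = 4 + 4*0 = 4 + 0 = 4)
(4*(1 + 0))*v(A) = (4*(1 + 0))*4 = (4*1)*4 = 4*4 = 16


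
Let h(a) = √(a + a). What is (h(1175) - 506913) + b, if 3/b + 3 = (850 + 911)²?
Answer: -523999009577/1033706 + 5*√94 ≈ -5.0686e+5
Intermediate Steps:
h(a) = √2*√a (h(a) = √(2*a) = √2*√a)
b = 1/1033706 (b = 3/(-3 + (850 + 911)²) = 3/(-3 + 1761²) = 3/(-3 + 3101121) = 3/3101118 = 3*(1/3101118) = 1/1033706 ≈ 9.6739e-7)
(h(1175) - 506913) + b = (√2*√1175 - 506913) + 1/1033706 = (√2*(5*√47) - 506913) + 1/1033706 = (5*√94 - 506913) + 1/1033706 = (-506913 + 5*√94) + 1/1033706 = -523999009577/1033706 + 5*√94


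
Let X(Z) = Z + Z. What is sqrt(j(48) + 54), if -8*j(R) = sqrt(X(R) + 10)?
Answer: sqrt(864 - 2*sqrt(106))/4 ≈ 7.2604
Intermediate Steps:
X(Z) = 2*Z
j(R) = -sqrt(10 + 2*R)/8 (j(R) = -sqrt(2*R + 10)/8 = -sqrt(10 + 2*R)/8)
sqrt(j(48) + 54) = sqrt(-sqrt(10 + 2*48)/8 + 54) = sqrt(-sqrt(10 + 96)/8 + 54) = sqrt(-sqrt(106)/8 + 54) = sqrt(54 - sqrt(106)/8)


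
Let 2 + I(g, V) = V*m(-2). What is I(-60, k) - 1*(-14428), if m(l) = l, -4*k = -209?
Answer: 28643/2 ≈ 14322.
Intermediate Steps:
k = 209/4 (k = -1/4*(-209) = 209/4 ≈ 52.250)
I(g, V) = -2 - 2*V (I(g, V) = -2 + V*(-2) = -2 - 2*V)
I(-60, k) - 1*(-14428) = (-2 - 2*209/4) - 1*(-14428) = (-2 - 209/2) + 14428 = -213/2 + 14428 = 28643/2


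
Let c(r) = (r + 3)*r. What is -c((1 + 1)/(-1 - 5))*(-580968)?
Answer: -516416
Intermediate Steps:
c(r) = r*(3 + r) (c(r) = (3 + r)*r = r*(3 + r))
-c((1 + 1)/(-1 - 5))*(-580968) = -(1 + 1)/(-1 - 5)*(3 + (1 + 1)/(-1 - 5))*(-580968) = -2/(-6)*(3 + 2/(-6))*(-580968) = -2*(-1/6)*(3 + 2*(-1/6))*(-580968) = -(-1)*(3 - 1/3)/3*(-580968) = -(-1)*8/(3*3)*(-580968) = -1*(-8/9)*(-580968) = (8/9)*(-580968) = -516416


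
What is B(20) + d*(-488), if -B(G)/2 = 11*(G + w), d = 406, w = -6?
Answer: -198436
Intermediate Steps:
B(G) = 132 - 22*G (B(G) = -22*(G - 6) = -22*(-6 + G) = -2*(-66 + 11*G) = 132 - 22*G)
B(20) + d*(-488) = (132 - 22*20) + 406*(-488) = (132 - 440) - 198128 = -308 - 198128 = -198436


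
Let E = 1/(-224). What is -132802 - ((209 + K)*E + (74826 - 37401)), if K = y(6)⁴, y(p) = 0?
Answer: -38130639/224 ≈ -1.7023e+5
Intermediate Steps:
E = -1/224 ≈ -0.0044643
K = 0 (K = 0⁴ = 0)
-132802 - ((209 + K)*E + (74826 - 37401)) = -132802 - ((209 + 0)*(-1/224) + (74826 - 37401)) = -132802 - (209*(-1/224) + 37425) = -132802 - (-209/224 + 37425) = -132802 - 1*8382991/224 = -132802 - 8382991/224 = -38130639/224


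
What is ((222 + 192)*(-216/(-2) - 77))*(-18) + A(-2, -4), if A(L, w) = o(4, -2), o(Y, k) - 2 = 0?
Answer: -231010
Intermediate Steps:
o(Y, k) = 2 (o(Y, k) = 2 + 0 = 2)
A(L, w) = 2
((222 + 192)*(-216/(-2) - 77))*(-18) + A(-2, -4) = ((222 + 192)*(-216/(-2) - 77))*(-18) + 2 = (414*(-216*(-½) - 77))*(-18) + 2 = (414*(108 - 77))*(-18) + 2 = (414*31)*(-18) + 2 = 12834*(-18) + 2 = -231012 + 2 = -231010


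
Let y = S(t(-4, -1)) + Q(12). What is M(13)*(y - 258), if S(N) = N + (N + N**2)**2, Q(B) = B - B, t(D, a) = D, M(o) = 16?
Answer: -1888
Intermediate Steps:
Q(B) = 0
y = 140 (y = -4*(1 - 4*(1 - 4)**2) + 0 = -4*(1 - 4*(-3)**2) + 0 = -4*(1 - 4*9) + 0 = -4*(1 - 36) + 0 = -4*(-35) + 0 = 140 + 0 = 140)
M(13)*(y - 258) = 16*(140 - 258) = 16*(-118) = -1888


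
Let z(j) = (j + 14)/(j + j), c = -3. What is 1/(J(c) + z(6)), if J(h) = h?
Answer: -3/4 ≈ -0.75000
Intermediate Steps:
z(j) = (14 + j)/(2*j) (z(j) = (14 + j)/((2*j)) = (14 + j)*(1/(2*j)) = (14 + j)/(2*j))
1/(J(c) + z(6)) = 1/(-3 + (1/2)*(14 + 6)/6) = 1/(-3 + (1/2)*(1/6)*20) = 1/(-3 + 5/3) = 1/(-4/3) = -3/4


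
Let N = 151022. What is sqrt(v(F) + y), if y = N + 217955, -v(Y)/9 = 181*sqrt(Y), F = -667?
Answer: sqrt(368977 - 1629*I*sqrt(667)) ≈ 608.42 - 34.574*I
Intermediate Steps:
v(Y) = -1629*sqrt(Y)
y = 368977 (y = 151022 + 217955 = 368977)
sqrt(v(F) + y) = sqrt(-1629*I*sqrt(667) + 368977) = sqrt(368977 - 1629*I*sqrt(667))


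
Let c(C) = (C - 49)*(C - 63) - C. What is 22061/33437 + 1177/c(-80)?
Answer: 448079496/619487299 ≈ 0.72331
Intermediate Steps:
c(C) = -C + (-63 + C)*(-49 + C) (c(C) = (-49 + C)*(-63 + C) - C = (-63 + C)*(-49 + C) - C = -C + (-63 + C)*(-49 + C))
22061/33437 + 1177/c(-80) = 22061/33437 + 1177/(3087 + (-80)² - 113*(-80)) = 22061*(1/33437) + 1177/(3087 + 6400 + 9040) = 22061/33437 + 1177/18527 = 448079496/619487299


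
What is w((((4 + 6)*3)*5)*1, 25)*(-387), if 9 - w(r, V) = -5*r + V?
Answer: -284058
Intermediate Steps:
w(r, V) = 9 - V + 5*r (w(r, V) = 9 - (-5*r + V) = 9 - (V - 5*r) = 9 + (-V + 5*r) = 9 - V + 5*r)
w((((4 + 6)*3)*5)*1, 25)*(-387) = (9 - 1*25 + 5*((((4 + 6)*3)*5)*1))*(-387) = (9 - 25 + 5*(((10*3)*5)*1))*(-387) = (9 - 25 + 5*((30*5)*1))*(-387) = (9 - 25 + 5*(150*1))*(-387) = (9 - 25 + 5*150)*(-387) = (9 - 25 + 750)*(-387) = 734*(-387) = -284058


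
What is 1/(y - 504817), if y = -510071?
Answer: -1/1014888 ≈ -9.8533e-7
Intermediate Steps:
1/(y - 504817) = 1/(-510071 - 504817) = 1/(-1014888) = -1/1014888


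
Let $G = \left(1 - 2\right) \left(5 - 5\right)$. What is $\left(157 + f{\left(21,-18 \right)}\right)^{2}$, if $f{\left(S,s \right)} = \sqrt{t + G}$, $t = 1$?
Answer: $24964$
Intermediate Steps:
$G = 0$ ($G = \left(-1\right) 0 = 0$)
$f{\left(S,s \right)} = 1$ ($f{\left(S,s \right)} = \sqrt{1 + 0} = \sqrt{1} = 1$)
$\left(157 + f{\left(21,-18 \right)}\right)^{2} = \left(157 + 1\right)^{2} = 158^{2} = 24964$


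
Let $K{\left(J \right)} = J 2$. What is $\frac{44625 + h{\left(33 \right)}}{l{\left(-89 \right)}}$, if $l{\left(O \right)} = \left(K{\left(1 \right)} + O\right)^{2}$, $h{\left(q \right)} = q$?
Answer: $\frac{4962}{841} \approx 5.9001$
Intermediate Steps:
$K{\left(J \right)} = 2 J$
$l{\left(O \right)} = \left(2 + O\right)^{2}$ ($l{\left(O \right)} = \left(2 \cdot 1 + O\right)^{2} = \left(2 + O\right)^{2}$)
$\frac{44625 + h{\left(33 \right)}}{l{\left(-89 \right)}} = \frac{44625 + 33}{\left(2 - 89\right)^{2}} = \frac{44658}{\left(-87\right)^{2}} = \frac{44658}{7569} = 44658 \cdot \frac{1}{7569} = \frac{4962}{841}$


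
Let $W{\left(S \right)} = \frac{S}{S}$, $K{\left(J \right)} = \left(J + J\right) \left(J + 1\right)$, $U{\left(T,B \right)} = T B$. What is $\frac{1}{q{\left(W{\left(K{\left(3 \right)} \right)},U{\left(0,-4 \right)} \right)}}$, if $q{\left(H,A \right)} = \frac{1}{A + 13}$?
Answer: $13$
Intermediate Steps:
$U{\left(T,B \right)} = B T$
$K{\left(J \right)} = 2 J \left(1 + J\right)$
$W{\left(S \right)} = 1$
$q{\left(H,A \right)} = \frac{1}{13 + A}$
$\frac{1}{q{\left(W{\left(K{\left(3 \right)} \right)},U{\left(0,-4 \right)} \right)}} = \frac{1}{\frac{1}{13 - 0}} = \frac{1}{\frac{1}{13 + 0}} = \frac{1}{\frac{1}{13}} = 13$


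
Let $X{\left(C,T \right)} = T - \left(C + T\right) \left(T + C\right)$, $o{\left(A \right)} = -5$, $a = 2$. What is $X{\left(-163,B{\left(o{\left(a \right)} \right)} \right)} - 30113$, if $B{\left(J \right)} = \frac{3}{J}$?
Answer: $- \frac{1421964}{25} \approx -56879.0$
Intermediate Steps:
$X{\left(C,T \right)} = T - \left(C + T\right)^{2}$ ($X{\left(C,T \right)} = T - \left(C + T\right) \left(C + T\right) = T - \left(C + T\right)^{2}$)
$X{\left(-163,B{\left(o{\left(a \right)} \right)} \right)} - 30113 = \left(\frac{3}{-5} - \left(-163 + \frac{3}{-5}\right)^{2}\right) - 30113 = \left(3 \left(- \frac{1}{5}\right) - \left(-163 + 3 \left(- \frac{1}{5}\right)\right)^{2}\right) - 30113 = \left(- \frac{3}{5} - \left(-163 - \frac{3}{5}\right)^{2}\right) - 30113 = \left(- \frac{3}{5} - \left(- \frac{818}{5}\right)^{2}\right) - 30113 = \left(- \frac{3}{5} - \frac{669124}{25}\right) - 30113 = - \frac{669139}{25} - 30113 = - \frac{1421964}{25}$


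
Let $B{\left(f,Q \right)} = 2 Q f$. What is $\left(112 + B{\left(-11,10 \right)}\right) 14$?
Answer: $-1512$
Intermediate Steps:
$B{\left(f,Q \right)} = 2 Q f$
$\left(112 + B{\left(-11,10 \right)}\right) 14 = \left(112 + 2 \cdot 10 \left(-11\right)\right) 14 = \left(112 - 220\right) 14 = \left(-108\right) 14 = -1512$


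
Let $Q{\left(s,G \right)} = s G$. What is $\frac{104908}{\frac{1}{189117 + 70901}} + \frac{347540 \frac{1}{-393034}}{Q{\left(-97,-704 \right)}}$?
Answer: $\frac{183031797340695075227}{6709876448} \approx 2.7278 \cdot 10^{10}$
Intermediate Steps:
$Q{\left(s,G \right)} = G s$
$\frac{104908}{\frac{1}{189117 + 70901}} + \frac{347540 \frac{1}{-393034}}{Q{\left(-97,-704 \right)}} = \frac{104908}{\frac{1}{189117 + 70901}} + \frac{347540 \frac{1}{-393034}}{\left(-704\right) \left(-97\right)} = \frac{104908}{\frac{1}{260018}} + \frac{347540 \left(- \frac{1}{393034}\right)}{68288} = 104908 \frac{1}{\frac{1}{260018}} - \frac{86885}{6709876448} = 104908 \cdot 260018 - \frac{86885}{6709876448} = 27277968344 - \frac{86885}{6709876448} = \frac{183031797340695075227}{6709876448}$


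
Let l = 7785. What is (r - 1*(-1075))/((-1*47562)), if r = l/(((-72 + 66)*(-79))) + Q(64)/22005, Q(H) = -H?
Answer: -3794642113/165363085980 ≈ -0.022947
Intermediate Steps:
r = 57092863/3476790 (r = 7785/(((-72 + 66)*(-79))) - 1*64/22005 = 7785/((-6*(-79))) - 64*1/22005 = 7785/474 - 64/22005 = 7785*(1/474) - 64/22005 = 2595/158 - 64/22005 = 57092863/3476790 ≈ 16.421)
(r - 1*(-1075))/((-1*47562)) = (57092863/3476790 - 1*(-1075))/((-1*47562)) = (57092863/3476790 + 1075)/(-47562) = (3794642113/3476790)*(-1/47562) = -3794642113/165363085980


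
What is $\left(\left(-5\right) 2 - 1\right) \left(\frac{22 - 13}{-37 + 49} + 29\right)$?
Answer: $- \frac{1309}{4} \approx -327.25$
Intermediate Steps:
$\left(\left(-5\right) 2 - 1\right) \left(\frac{22 - 13}{-37 + 49} + 29\right) = \left(-10 - 1\right) \left(\frac{9}{12} + 29\right) = - 11 \left(9 \cdot \frac{1}{12} + 29\right) = - 11 \left(\frac{3}{4} + 29\right) = \left(-11\right) \frac{119}{4} = - \frac{1309}{4}$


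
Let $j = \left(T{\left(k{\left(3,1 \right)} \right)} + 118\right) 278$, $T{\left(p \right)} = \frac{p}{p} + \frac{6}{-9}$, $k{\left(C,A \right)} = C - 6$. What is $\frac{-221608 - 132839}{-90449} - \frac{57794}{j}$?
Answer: $\frac{135902436}{62862055} \approx 2.1619$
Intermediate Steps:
$k{\left(C,A \right)} = -6 + C$ ($k{\left(C,A \right)} = C - 6 = -6 + C$)
$T{\left(p \right)} = \frac{1}{3}$ ($T{\left(p \right)} = 1 + 6 \left(- \frac{1}{9}\right) = 1 - \frac{2}{3} = \frac{1}{3}$)
$j = \frac{98690}{3}$ ($j = \left(\frac{1}{3} + 118\right) 278 = \frac{355}{3} \cdot 278 = \frac{98690}{3} \approx 32897.0$)
$\frac{-221608 - 132839}{-90449} - \frac{57794}{j} = \frac{-221608 - 132839}{-90449} - \frac{57794}{\frac{98690}{3}} = \left(-221608 - 132839\right) \left(- \frac{1}{90449}\right) - \frac{1221}{695} = \left(-354447\right) \left(- \frac{1}{90449}\right) - \frac{1221}{695} = \frac{354447}{90449} - \frac{1221}{695} = \frac{135902436}{62862055}$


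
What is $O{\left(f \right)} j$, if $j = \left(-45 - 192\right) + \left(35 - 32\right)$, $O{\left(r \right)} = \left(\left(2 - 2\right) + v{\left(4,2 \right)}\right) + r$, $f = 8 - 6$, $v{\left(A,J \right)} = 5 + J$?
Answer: $-2106$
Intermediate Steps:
$f = 2$
$O{\left(r \right)} = 7 + r$ ($O{\left(r \right)} = \left(\left(2 - 2\right) + \left(5 + 2\right)\right) + r = \left(\left(2 - 2\right) + 7\right) + r = \left(0 + 7\right) + r = 7 + r$)
$j = -234$ ($j = \left(-45 - 192\right) + \left(35 - 32\right) = -237 + 3 = -234$)
$O{\left(f \right)} j = \left(7 + 2\right) \left(-234\right) = 9 \left(-234\right) = -2106$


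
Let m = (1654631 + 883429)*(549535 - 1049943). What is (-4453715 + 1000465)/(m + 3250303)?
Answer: 3453250/1270062278177 ≈ 2.7190e-6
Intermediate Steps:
m = -1270065528480 (m = 2538060*(-500408) = -1270065528480)
(-4453715 + 1000465)/(m + 3250303) = (-4453715 + 1000465)/(-1270065528480 + 3250303) = -3453250/(-1270062278177) = -3453250*(-1/1270062278177) = 3453250/1270062278177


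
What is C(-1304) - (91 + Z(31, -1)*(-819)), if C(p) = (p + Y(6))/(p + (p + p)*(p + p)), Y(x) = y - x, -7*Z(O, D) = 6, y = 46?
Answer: -674085843/850045 ≈ -793.00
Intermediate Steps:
Z(O, D) = -6/7 (Z(O, D) = -⅐*6 = -6/7)
Y(x) = 46 - x
C(p) = (40 + p)/(p + 4*p²) (C(p) = (p + (46 - 1*6))/(p + (p + p)*(p + p)) = (p + (46 - 6))/(p + (2*p)*(2*p)) = (p + 40)/(p + 4*p²) = (40 + p)/(p + 4*p²))
C(-1304) - (91 + Z(31, -1)*(-819)) = (40 - 1304)/((-1304)*(1 + 4*(-1304))) - (91 - 6/7*(-819)) = -1/1304*(-1264)/(1 - 5216) - (91 + 702) = -1/1304*(-1264)/(-5215) - 1*793 = -1/1304*(-1/5215)*(-1264) - 793 = -158/850045 - 793 = -674085843/850045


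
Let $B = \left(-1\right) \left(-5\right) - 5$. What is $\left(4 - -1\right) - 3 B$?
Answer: $5$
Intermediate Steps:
$B = 0$ ($B = 5 - 5 = 0$)
$\left(4 - -1\right) - 3 B = \left(4 - -1\right) - 0 = \left(4 + 1\right) + 0 = 5 + 0 = 5$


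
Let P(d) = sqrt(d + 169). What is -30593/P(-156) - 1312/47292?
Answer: -328/11823 - 30593*sqrt(13)/13 ≈ -8485.0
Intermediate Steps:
P(d) = sqrt(169 + d)
-30593/P(-156) - 1312/47292 = -30593/sqrt(169 - 156) - 1312/47292 = -30593*sqrt(13)/13 - 1312*1/47292 = -30593*sqrt(13)/13 - 328/11823 = -328/11823 - 30593*sqrt(13)/13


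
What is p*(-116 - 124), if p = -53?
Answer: 12720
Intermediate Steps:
p*(-116 - 124) = -53*(-116 - 124) = -53*(-240) = 12720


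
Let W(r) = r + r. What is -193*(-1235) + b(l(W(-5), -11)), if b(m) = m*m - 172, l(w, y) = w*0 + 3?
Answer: 238192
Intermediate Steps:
W(r) = 2*r
l(w, y) = 3 (l(w, y) = 0 + 3 = 3)
b(m) = -172 + m² (b(m) = m² - 172 = -172 + m²)
-193*(-1235) + b(l(W(-5), -11)) = -193*(-1235) + (-172 + 3²) = 238355 + (-172 + 9) = 238355 - 163 = 238192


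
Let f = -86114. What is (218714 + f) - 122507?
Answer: 10093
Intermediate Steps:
(218714 + f) - 122507 = (218714 - 86114) - 122507 = 132600 - 122507 = 10093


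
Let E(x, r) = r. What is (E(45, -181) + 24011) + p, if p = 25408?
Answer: 49238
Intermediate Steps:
(E(45, -181) + 24011) + p = (-181 + 24011) + 25408 = 23830 + 25408 = 49238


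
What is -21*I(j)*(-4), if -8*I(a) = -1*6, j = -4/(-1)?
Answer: 63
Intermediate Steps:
j = 4 (j = -4*(-1) = 4)
I(a) = 3/4 (I(a) = -(-1)*6/8 = -1/8*(-6) = 3/4)
-21*I(j)*(-4) = -21*3/4*(-4) = -63/4*(-4) = 63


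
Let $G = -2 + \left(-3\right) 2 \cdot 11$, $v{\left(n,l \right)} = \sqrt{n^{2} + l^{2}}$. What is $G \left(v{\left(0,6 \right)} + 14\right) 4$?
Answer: $-5440$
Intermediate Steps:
$v{\left(n,l \right)} = \sqrt{l^{2} + n^{2}}$
$G = -68$ ($G = -2 - 66 = -68$)
$G \left(v{\left(0,6 \right)} + 14\right) 4 = - 68 \left(\sqrt{6^{2} + 0^{2}} + 14\right) 4 = - 68 \left(\sqrt{36 + 0} + 14\right) 4 = - 68 \left(\sqrt{36} + 14\right) 4 = - 68 \left(6 + 14\right) 4 = - 68 \cdot 20 \cdot 4 = \left(-68\right) 80 = -5440$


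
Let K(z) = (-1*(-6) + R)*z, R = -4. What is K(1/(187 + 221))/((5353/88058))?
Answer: 44029/546006 ≈ 0.080638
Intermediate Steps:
K(z) = 2*z (K(z) = (-1*(-6) - 4)*z = (6 - 4)*z = 2*z)
K(1/(187 + 221))/((5353/88058)) = (2/(187 + 221))/((5353/88058)) = (2/408)/((5353*(1/88058))) = (2*(1/408))/(5353/88058) = (1/204)*(88058/5353) = 44029/546006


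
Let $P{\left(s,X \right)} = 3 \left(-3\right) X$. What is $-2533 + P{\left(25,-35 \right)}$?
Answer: $-2218$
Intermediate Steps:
$P{\left(s,X \right)} = - 9 X$
$-2533 + P{\left(25,-35 \right)} = -2533 - -315 = -2533 + 315 = -2218$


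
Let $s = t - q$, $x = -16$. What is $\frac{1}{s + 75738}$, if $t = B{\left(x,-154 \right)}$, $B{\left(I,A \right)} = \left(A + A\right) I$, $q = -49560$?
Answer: $\frac{1}{130226} \approx 7.679 \cdot 10^{-6}$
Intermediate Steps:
$B{\left(I,A \right)} = 2 A I$
$t = 4928$ ($t = 2 \left(-154\right) \left(-16\right) = 4928$)
$s = 54488$ ($s = 4928 - -49560 = 4928 + 49560 = 54488$)
$\frac{1}{s + 75738} = \frac{1}{54488 + 75738} = \frac{1}{130226}$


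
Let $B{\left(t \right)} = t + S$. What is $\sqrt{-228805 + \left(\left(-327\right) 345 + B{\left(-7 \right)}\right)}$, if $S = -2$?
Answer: $i \sqrt{341629} \approx 584.49 i$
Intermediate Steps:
$B{\left(t \right)} = -2 + t$ ($B{\left(t \right)} = t - 2 = -2 + t$)
$\sqrt{-228805 + \left(\left(-327\right) 345 + B{\left(-7 \right)}\right)} = \sqrt{-228805 - 112824} = \sqrt{-341629} = i \sqrt{341629}$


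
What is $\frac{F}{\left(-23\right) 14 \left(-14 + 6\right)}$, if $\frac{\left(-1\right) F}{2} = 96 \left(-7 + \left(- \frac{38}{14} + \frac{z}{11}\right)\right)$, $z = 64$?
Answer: $\frac{3600}{12397} \approx 0.29039$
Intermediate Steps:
$F = \frac{57600}{77}$ ($F = - 2 \cdot 96 \left(-7 + \left(- \frac{38}{14} + \frac{64}{11}\right)\right) = - 2 \cdot 96 \left(-7 + \left(\left(-38\right) \frac{1}{14} + 64 \cdot \frac{1}{11}\right)\right) = - 2 \cdot 96 \left(-7 + \left(- \frac{19}{7} + \frac{64}{11}\right)\right) = - 2 \cdot 96 \left(-7 + \frac{239}{77}\right) = - 2 \cdot 96 \left(- \frac{300}{77}\right) = \left(-2\right) \left(- \frac{28800}{77}\right) = \frac{57600}{77} \approx 748.05$)
$\frac{F}{\left(-23\right) 14 \left(-14 + 6\right)} = \frac{57600}{77 \left(- 23 \cdot 14 \left(-14 + 6\right)\right)} = \frac{57600}{77 \left(- 23 \cdot 14 \left(-8\right)\right)} = \frac{57600}{77 \left(\left(-23\right) \left(-112\right)\right)} = \frac{57600}{77 \cdot 2576} = \frac{57600}{77} \cdot \frac{1}{2576} = \frac{3600}{12397}$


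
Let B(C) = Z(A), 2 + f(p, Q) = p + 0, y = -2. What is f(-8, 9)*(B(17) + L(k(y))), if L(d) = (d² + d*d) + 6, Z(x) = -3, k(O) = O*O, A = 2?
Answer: -350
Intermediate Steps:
f(p, Q) = -2 + p (f(p, Q) = -2 + (p + 0) = -2 + p)
k(O) = O²
L(d) = 6 + 2*d² (L(d) = (d² + d²) + 6 = 2*d² + 6 = 6 + 2*d²)
B(C) = -3
f(-8, 9)*(B(17) + L(k(y))) = (-2 - 8)*(-3 + (6 + 2*((-2)²)²)) = -10*(-3 + (6 + 2*4²)) = -10*(-3 + (6 + 2*16)) = -10*(-3 + (6 + 32)) = -10*(-3 + 38) = -10*35 = -350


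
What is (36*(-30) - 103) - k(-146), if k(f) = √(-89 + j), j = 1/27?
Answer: -1183 - I*√7206/9 ≈ -1183.0 - 9.432*I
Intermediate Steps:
j = 1/27 ≈ 0.037037
k(f) = I*√7206/9 (k(f) = √(-89 + 1/27) = √(-2402/27) = I*√7206/9)
(36*(-30) - 103) - k(-146) = (36*(-30) - 103) - I*√7206/9 = (-1080 - 103) - I*√7206/9 = -1183 - I*√7206/9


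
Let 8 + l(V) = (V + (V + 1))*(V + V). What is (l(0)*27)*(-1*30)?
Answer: 6480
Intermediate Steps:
l(V) = -8 + 2*V*(1 + 2*V) (l(V) = -8 + (V + (V + 1))*(V + V) = -8 + (V + (1 + V))*(2*V) = -8 + (1 + 2*V)*(2*V) = -8 + 2*V*(1 + 2*V))
(l(0)*27)*(-1*30) = ((-8 + 2*0 + 4*0**2)*27)*(-1*30) = ((-8 + 0 + 4*0)*27)*(-30) = ((-8 + 0 + 0)*27)*(-30) = -8*27*(-30) = -216*(-30) = 6480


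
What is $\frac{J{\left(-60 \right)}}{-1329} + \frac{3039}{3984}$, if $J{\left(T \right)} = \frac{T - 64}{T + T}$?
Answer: $\frac{20173571}{26473680} \approx 0.76202$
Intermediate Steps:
$J{\left(T \right)} = \frac{-64 + T}{2 T}$
$\frac{J{\left(-60 \right)}}{-1329} + \frac{3039}{3984} = \frac{\frac{1}{2} \frac{1}{-60} \left(-64 - 60\right)}{-1329} + \frac{3039}{3984} = \frac{1}{2} \left(- \frac{1}{60}\right) \left(-124\right) \left(- \frac{1}{1329}\right) + 3039 \cdot \frac{1}{3984} = \frac{31}{30} \left(- \frac{1}{1329}\right) + \frac{1013}{1328} = - \frac{31}{39870} + \frac{1013}{1328} = \frac{20173571}{26473680}$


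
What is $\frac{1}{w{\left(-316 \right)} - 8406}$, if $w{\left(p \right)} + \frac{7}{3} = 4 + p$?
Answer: $- \frac{3}{26161} \approx -0.00011467$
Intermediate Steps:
$w{\left(p \right)} = \frac{5}{3} + p$ ($w{\left(p \right)} = - \frac{7}{3} + \left(4 + p\right) = \frac{5}{3} + p$)
$\frac{1}{w{\left(-316 \right)} - 8406} = \frac{1}{\left(\frac{5}{3} - 316\right) - 8406} = \frac{1}{- \frac{943}{3} - 8406} = \frac{1}{- \frac{26161}{3}} = - \frac{3}{26161}$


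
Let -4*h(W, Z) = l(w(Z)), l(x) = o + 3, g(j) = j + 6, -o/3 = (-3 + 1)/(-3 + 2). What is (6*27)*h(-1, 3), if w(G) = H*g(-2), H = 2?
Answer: 243/2 ≈ 121.50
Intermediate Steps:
o = -6 (o = -3*(-3 + 1)/(-3 + 2) = -(-6)/(-1) = -(-6)*(-1) = -3*2 = -6)
g(j) = 6 + j
w(G) = 8 (w(G) = 2*(6 - 2) = 2*4 = 8)
l(x) = -3 (l(x) = -6 + 3 = -3)
h(W, Z) = ¾ (h(W, Z) = -¼*(-3) = ¾)
(6*27)*h(-1, 3) = (6*27)*(¾) = 162*(¾) = 243/2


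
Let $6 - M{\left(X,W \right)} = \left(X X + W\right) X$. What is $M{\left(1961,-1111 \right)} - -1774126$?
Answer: $-7537113878$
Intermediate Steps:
$M{\left(X,W \right)} = 6 - X \left(W + X^{2}\right)$ ($M{\left(X,W \right)} = 6 - \left(X X + W\right) X = 6 - \left(X^{2} + W\right) X = 6 - \left(W + X^{2}\right) X = 6 - X \left(W + X^{2}\right)$)
$M{\left(1961,-1111 \right)} - -1774126 = \left(6 - 1961^{3} - \left(-1111\right) 1961\right) - -1774126 = \left(6 - 7541066681 + 2178671\right) + 1774126 = -7538888004 + 1774126 = -7537113878$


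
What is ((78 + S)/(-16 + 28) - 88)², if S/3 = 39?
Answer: 82369/16 ≈ 5148.1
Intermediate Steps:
S = 117 (S = 3*39 = 117)
((78 + S)/(-16 + 28) - 88)² = ((78 + 117)/(-16 + 28) - 88)² = (195/12 - 88)² = (195*(1/12) - 88)² = (65/4 - 88)² = (-287/4)² = 82369/16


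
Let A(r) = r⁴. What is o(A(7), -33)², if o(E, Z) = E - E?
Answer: 0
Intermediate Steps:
o(E, Z) = 0
o(A(7), -33)² = 0² = 0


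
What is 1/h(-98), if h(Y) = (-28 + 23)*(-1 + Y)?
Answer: 1/495 ≈ 0.0020202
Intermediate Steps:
h(Y) = 5 - 5*Y (h(Y) = -5*(-1 + Y) = 5 - 5*Y)
1/h(-98) = 1/(5 - 5*(-98)) = 1/(5 + 490) = 1/495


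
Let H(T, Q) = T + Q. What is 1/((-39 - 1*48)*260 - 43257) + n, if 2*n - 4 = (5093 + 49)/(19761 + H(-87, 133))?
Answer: 2779001438/1304825739 ≈ 2.1298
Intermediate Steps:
H(T, Q) = Q + T
n = 42185/19807 (n = 2 + ((5093 + 49)/(19761 + (133 - 87)))/2 = 2 + (5142/(19761 + 46))/2 = 2 + (5142/19807)/2 = 2 + (5142*(1/19807))/2 = 2 + (½)*(5142/19807) = 2 + 2571/19807 = 42185/19807 ≈ 2.1298)
1/((-39 - 1*48)*260 - 43257) + n = 1/((-39 - 1*48)*260 - 43257) + 42185/19807 = 1/((-39 - 48)*260 - 43257) + 42185/19807 = 1/(-87*260 - 43257) + 42185/19807 = 1/(-22620 - 43257) + 42185/19807 = 1/(-65877) + 42185/19807 = -1/65877 + 42185/19807 = 2779001438/1304825739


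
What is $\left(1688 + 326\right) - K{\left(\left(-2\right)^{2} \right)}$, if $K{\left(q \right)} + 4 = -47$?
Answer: $2065$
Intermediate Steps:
$K{\left(q \right)} = -51$ ($K{\left(q \right)} = -4 - 47 = -51$)
$\left(1688 + 326\right) - K{\left(\left(-2\right)^{2} \right)} = \left(1688 + 326\right) - -51 = 2014 + 51 = 2065$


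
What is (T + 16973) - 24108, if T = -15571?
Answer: -22706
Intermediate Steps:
(T + 16973) - 24108 = (-15571 + 16973) - 24108 = 1402 - 24108 = -22706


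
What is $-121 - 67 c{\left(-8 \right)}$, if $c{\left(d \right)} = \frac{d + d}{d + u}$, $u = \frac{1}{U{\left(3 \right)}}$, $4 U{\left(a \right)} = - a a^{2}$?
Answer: $- \frac{13891}{55} \approx -252.56$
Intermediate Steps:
$U{\left(a \right)} = - \frac{a^{3}}{4}$ ($U{\left(a \right)} = \frac{\left(-1\right) a a^{2}}{4} = \frac{\left(-1\right) a^{3}}{4} = - \frac{a^{3}}{4}$)
$u = - \frac{4}{27}$ ($u = \frac{1}{\left(- \frac{1}{4}\right) 3^{3}} = \frac{1}{\left(- \frac{1}{4}\right) 27} = \frac{1}{- \frac{27}{4}} = - \frac{4}{27} \approx -0.14815$)
$c{\left(d \right)} = \frac{2 d}{- \frac{4}{27} + d}$ ($c{\left(d \right)} = \frac{d + d}{d - \frac{4}{27}} = \frac{2 d}{- \frac{4}{27} + d}$)
$-121 - 67 c{\left(-8 \right)} = -121 - 67 \cdot 54 \left(-8\right) \frac{1}{-4 + 27 \left(-8\right)} = -121 - 67 \cdot 54 \left(-8\right) \frac{1}{-4 - 216} = -121 - 67 \cdot 54 \left(-8\right) \frac{1}{-220} = -121 - 67 \cdot 54 \left(-8\right) \left(- \frac{1}{220}\right) = -121 - \frac{7236}{55} = - \frac{13891}{55}$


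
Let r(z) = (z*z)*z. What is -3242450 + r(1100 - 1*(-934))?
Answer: 8411732854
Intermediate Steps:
r(z) = z³ (r(z) = z²*z = z³)
-3242450 + r(1100 - 1*(-934)) = -3242450 + (1100 - 1*(-934))³ = -3242450 + (1100 + 934)³ = -3242450 + 2034³ = -3242450 + 8414975304 = 8411732854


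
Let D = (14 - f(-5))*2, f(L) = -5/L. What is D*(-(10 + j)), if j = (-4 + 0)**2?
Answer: -676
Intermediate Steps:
j = 16 (j = (-4)**2 = 16)
D = 26 (D = (14 - (-5)/(-5))*2 = (14 - (-5)*(-1)/5)*2 = (14 - 1*1)*2 = (14 - 1)*2 = 13*2 = 26)
D*(-(10 + j)) = 26*(-(10 + 16)) = 26*(-1*26) = 26*(-26) = -676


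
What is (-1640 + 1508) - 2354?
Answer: -2486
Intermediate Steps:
(-1640 + 1508) - 2354 = -132 - 2354 = -2486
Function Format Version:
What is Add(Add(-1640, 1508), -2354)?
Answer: -2486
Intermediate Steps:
Add(Add(-1640, 1508), -2354) = Add(-132, -2354) = -2486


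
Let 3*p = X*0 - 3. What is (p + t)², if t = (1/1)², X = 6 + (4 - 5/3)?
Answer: 0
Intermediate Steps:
X = 25/3 (X = 6 + (4 - 5/3) = 6 + 7/3 = 25/3 ≈ 8.3333)
p = -1 (p = ((25/3)*0 - 3)/3 = (0 - 3)/3 = (⅓)*(-3) = -1)
t = 1 (t = 1² = 1)
(p + t)² = (-1 + 1)² = 0² = 0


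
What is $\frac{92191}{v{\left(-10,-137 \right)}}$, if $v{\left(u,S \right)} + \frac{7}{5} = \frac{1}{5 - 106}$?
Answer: $- \frac{46556455}{712} \approx -65388.0$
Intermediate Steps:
$v{\left(u,S \right)} = - \frac{712}{505}$ ($v{\left(u,S \right)} = - \frac{7}{5} + \frac{1}{5 - 106} = - \frac{7}{5} + \frac{1}{-101} = - \frac{7}{5} - \frac{1}{101} = - \frac{712}{505}$)
$\frac{92191}{v{\left(-10,-137 \right)}} = \frac{92191}{- \frac{712}{505}} = 92191 \left(- \frac{505}{712}\right) = - \frac{46556455}{712}$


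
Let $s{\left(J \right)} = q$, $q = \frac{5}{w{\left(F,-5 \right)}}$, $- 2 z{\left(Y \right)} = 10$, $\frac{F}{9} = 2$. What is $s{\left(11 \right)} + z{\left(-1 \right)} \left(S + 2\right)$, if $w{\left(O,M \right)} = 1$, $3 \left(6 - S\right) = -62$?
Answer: $- \frac{415}{3} \approx -138.33$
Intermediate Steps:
$F = 18$ ($F = 9 \cdot 2 = 18$)
$S = \frac{80}{3}$ ($S = 6 - - \frac{62}{3} = 6 + \frac{62}{3} = \frac{80}{3} \approx 26.667$)
$z{\left(Y \right)} = -5$ ($z{\left(Y \right)} = \left(- \frac{1}{2}\right) 10 = -5$)
$q = 5$ ($q = \frac{5}{1} = 5 \cdot 1 = 5$)
$s{\left(J \right)} = 5$
$s{\left(11 \right)} + z{\left(-1 \right)} \left(S + 2\right) = 5 - 5 \left(\frac{80}{3} + 2\right) = 5 - \frac{430}{3} = - \frac{415}{3}$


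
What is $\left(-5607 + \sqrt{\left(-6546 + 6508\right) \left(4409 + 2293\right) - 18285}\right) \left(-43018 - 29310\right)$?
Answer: $405543096 - 216984 i \sqrt{30329} \approx 4.0554 \cdot 10^{8} - 3.7788 \cdot 10^{7} i$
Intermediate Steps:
$\left(-5607 + \sqrt{\left(-6546 + 6508\right) \left(4409 + 2293\right) - 18285}\right) \left(-43018 - 29310\right) = \left(-5607 + \sqrt{\left(-38\right) 6702 - 18285}\right) \left(-72328\right) = \left(-5607 + \sqrt{-254676 - 18285}\right) \left(-72328\right) = \left(-5607 + \sqrt{-272961}\right) \left(-72328\right) = \left(-5607 + 3 i \sqrt{30329}\right) \left(-72328\right) = 405543096 - 216984 i \sqrt{30329}$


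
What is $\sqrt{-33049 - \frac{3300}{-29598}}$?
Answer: $\frac{3 i \sqrt{89358645979}}{4933} \approx 181.79 i$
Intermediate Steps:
$\sqrt{-33049 - \frac{3300}{-29598}} = \sqrt{-33049 - - \frac{550}{4933}} = \sqrt{-33049 + \frac{550}{4933}} = \sqrt{- \frac{163030167}{4933}} = \frac{3 i \sqrt{89358645979}}{4933}$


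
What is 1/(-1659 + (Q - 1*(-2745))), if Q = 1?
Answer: 1/1087 ≈ 0.00091996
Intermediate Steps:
1/(-1659 + (Q - 1*(-2745))) = 1/(-1659 + (1 - 1*(-2745))) = 1/(-1659 + (1 + 2745)) = 1/(-1659 + 2746) = 1/1087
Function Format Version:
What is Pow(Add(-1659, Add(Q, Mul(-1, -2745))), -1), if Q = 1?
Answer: Rational(1, 1087) ≈ 0.00091996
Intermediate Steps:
Pow(Add(-1659, Add(Q, Mul(-1, -2745))), -1) = Pow(Add(-1659, Add(1, Mul(-1, -2745))), -1) = Pow(Add(-1659, Add(1, 2745)), -1) = Pow(Add(-1659, 2746), -1) = Pow(1087, -1) = Rational(1, 1087)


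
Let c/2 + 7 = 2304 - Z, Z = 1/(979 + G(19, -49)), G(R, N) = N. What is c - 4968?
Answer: -173911/465 ≈ -374.00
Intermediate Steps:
Z = 1/930 (Z = 1/(979 - 49) = 1/930 ≈ 0.0010753)
c = 2136209/465 (c = -14 + 2*(2304 - 1*1/930) = -14 + 2*(2304 - 1/930) = -14 + 2*(2142719/930) = -14 + 2142719/465 = 2136209/465 ≈ 4594.0)
c - 4968 = 2136209/465 - 4968 = -173911/465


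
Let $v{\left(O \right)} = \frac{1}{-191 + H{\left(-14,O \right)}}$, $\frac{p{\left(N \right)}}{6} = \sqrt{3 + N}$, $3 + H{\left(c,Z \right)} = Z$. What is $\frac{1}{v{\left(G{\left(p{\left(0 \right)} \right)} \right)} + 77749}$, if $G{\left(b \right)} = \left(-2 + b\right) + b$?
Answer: $\frac{984405940}{76536572349459} + \frac{4 \sqrt{3}}{76536572349459} \approx 1.2862 \cdot 10^{-5}$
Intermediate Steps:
$H{\left(c,Z \right)} = -3 + Z$
$p{\left(N \right)} = 6 \sqrt{3 + N}$
$G{\left(b \right)} = -2 + 2 b$
$v{\left(O \right)} = \frac{1}{-194 + O}$ ($v{\left(O \right)} = \frac{1}{-191 + \left(-3 + O\right)} = \frac{1}{-194 + O}$)
$\frac{1}{v{\left(G{\left(p{\left(0 \right)} \right)} \right)} + 77749} = \frac{1}{\frac{1}{-194 - \left(2 - 2 \cdot 6 \sqrt{3 + 0}\right)} + 77749} = \frac{1}{\frac{1}{-194 - \left(2 - 2 \cdot 6 \sqrt{3}\right)} + 77749} = \frac{1}{\frac{1}{-194 - \left(2 - 12 \sqrt{3}\right)} + 77749} = \frac{1}{\frac{1}{-196 + 12 \sqrt{3}} + 77749} = \frac{1}{77749 + \frac{1}{-196 + 12 \sqrt{3}}}$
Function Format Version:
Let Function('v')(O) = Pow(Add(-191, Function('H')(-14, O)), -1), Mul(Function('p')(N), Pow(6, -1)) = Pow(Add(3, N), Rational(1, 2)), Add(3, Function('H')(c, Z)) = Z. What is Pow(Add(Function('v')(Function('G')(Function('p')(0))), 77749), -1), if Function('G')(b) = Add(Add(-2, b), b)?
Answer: Add(Rational(984405940, 76536572349459), Mul(Rational(4, 76536572349459), Pow(3, Rational(1, 2)))) ≈ 1.2862e-5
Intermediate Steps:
Function('H')(c, Z) = Add(-3, Z)
Function('p')(N) = Mul(6, Pow(Add(3, N), Rational(1, 2)))
Function('G')(b) = Add(-2, Mul(2, b))
Function('v')(O) = Pow(Add(-194, O), -1) (Function('v')(O) = Pow(Add(-191, Add(-3, O)), -1) = Pow(Add(-194, O), -1))
Pow(Add(Function('v')(Function('G')(Function('p')(0))), 77749), -1) = Pow(Add(Pow(Add(-194, Add(-2, Mul(2, Mul(6, Pow(Add(3, 0), Rational(1, 2)))))), -1), 77749), -1) = Pow(Add(Pow(Add(-194, Add(-2, Mul(2, Mul(6, Pow(3, Rational(1, 2)))))), -1), 77749), -1) = Pow(Add(Pow(Add(-194, Add(-2, Mul(12, Pow(3, Rational(1, 2))))), -1), 77749), -1) = Pow(Add(Pow(Add(-196, Mul(12, Pow(3, Rational(1, 2)))), -1), 77749), -1) = Pow(Add(77749, Pow(Add(-196, Mul(12, Pow(3, Rational(1, 2)))), -1)), -1)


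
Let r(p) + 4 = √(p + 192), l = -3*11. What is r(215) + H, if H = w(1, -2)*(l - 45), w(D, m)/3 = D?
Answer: -238 + √407 ≈ -217.83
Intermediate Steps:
w(D, m) = 3*D
l = -33
r(p) = -4 + √(192 + p) (r(p) = -4 + √(p + 192) = -4 + √(192 + p))
H = -234 (H = (3*1)*(-33 - 45) = 3*(-78) = -234)
r(215) + H = (-4 + √(192 + 215)) - 234 = (-4 + √407) - 234 = -238 + √407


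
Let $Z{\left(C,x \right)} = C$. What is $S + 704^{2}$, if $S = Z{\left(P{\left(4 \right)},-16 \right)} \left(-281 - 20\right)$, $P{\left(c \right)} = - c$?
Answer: $496820$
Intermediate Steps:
$S = 1204$ ($S = \left(-1\right) 4 \left(-281 - 20\right) = \left(-4\right) \left(-301\right) = 1204$)
$S + 704^{2} = 1204 + 704^{2} = 1204 + 495616 = 496820$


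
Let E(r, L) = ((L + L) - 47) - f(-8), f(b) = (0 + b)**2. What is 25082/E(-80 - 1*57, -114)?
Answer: -25082/339 ≈ -73.988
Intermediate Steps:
f(b) = b**2
E(r, L) = -111 + 2*L (E(r, L) = ((L + L) - 47) - 1*(-8)**2 = (2*L - 47) - 1*64 = (-47 + 2*L) - 64 = -111 + 2*L)
25082/E(-80 - 1*57, -114) = 25082/(-111 + 2*(-114)) = 25082/(-111 - 228) = 25082/(-339) = 25082*(-1/339) = -25082/339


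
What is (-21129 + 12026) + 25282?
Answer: 16179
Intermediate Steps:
(-21129 + 12026) + 25282 = -9103 + 25282 = 16179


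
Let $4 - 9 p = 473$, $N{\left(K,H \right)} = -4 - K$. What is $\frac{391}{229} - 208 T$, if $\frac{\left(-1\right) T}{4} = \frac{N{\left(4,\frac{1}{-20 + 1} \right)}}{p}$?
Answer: $\frac{13901395}{107401} \approx 129.43$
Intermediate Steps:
$p = - \frac{469}{9}$ ($p = \frac{4}{9} - \frac{473}{9} = - \frac{469}{9} \approx -52.111$)
$T = - \frac{288}{469}$ ($T = - 4 \frac{-4 - 4}{- \frac{469}{9}} = - 4 \left(-4 - 4\right) \left(- \frac{9}{469}\right) = - 4 \left(\left(-8\right) \left(- \frac{9}{469}\right)\right) = \left(-4\right) \frac{72}{469} = - \frac{288}{469} \approx -0.61407$)
$\frac{391}{229} - 208 T = \frac{391}{229} - - \frac{59904}{469} = 391 \cdot \frac{1}{229} + \frac{59904}{469} = \frac{391}{229} + \frac{59904}{469} = \frac{13901395}{107401}$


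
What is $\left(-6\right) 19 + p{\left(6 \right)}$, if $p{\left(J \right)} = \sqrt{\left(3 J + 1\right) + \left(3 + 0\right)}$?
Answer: $-114 + \sqrt{22} \approx -109.31$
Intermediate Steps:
$p{\left(J \right)} = \sqrt{4 + 3 J}$ ($p{\left(J \right)} = \sqrt{\left(1 + 3 J\right) + 3} = \sqrt{4 + 3 J}$)
$\left(-6\right) 19 + p{\left(6 \right)} = \left(-6\right) 19 + \sqrt{4 + 3 \cdot 6} = -114 + \sqrt{4 + 18} = -114 + \sqrt{22}$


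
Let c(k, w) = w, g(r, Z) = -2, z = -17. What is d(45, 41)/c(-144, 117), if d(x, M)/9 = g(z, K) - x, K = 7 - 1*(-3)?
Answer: -47/13 ≈ -3.6154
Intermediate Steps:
K = 10 (K = 7 + 3 = 10)
d(x, M) = -18 - 9*x (d(x, M) = 9*(-2 - x) = -18 - 9*x)
d(45, 41)/c(-144, 117) = (-18 - 9*45)/117 = (-18 - 405)*(1/117) = -423*1/117 = -47/13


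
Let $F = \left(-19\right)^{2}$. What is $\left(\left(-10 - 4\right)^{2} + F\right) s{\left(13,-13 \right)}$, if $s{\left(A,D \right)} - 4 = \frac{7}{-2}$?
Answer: $\frac{557}{2} \approx 278.5$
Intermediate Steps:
$F = 361$
$s{\left(A,D \right)} = \frac{1}{2}$ ($s{\left(A,D \right)} = 4 + \frac{7}{-2} = 4 + 7 \left(- \frac{1}{2}\right) = 4 - \frac{7}{2} = \frac{1}{2}$)
$\left(\left(-10 - 4\right)^{2} + F\right) s{\left(13,-13 \right)} = \left(\left(-10 - 4\right)^{2} + 361\right) \frac{1}{2} = \left(\left(-14\right)^{2} + 361\right) \frac{1}{2} = \left(196 + 361\right) \frac{1}{2} = 557 \cdot \frac{1}{2} = \frac{557}{2}$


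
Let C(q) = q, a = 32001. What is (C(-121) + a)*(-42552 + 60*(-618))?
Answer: -2538668160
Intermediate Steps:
(C(-121) + a)*(-42552 + 60*(-618)) = (-121 + 32001)*(-42552 + 60*(-618)) = 31880*(-42552 - 37080) = 31880*(-79632) = -2538668160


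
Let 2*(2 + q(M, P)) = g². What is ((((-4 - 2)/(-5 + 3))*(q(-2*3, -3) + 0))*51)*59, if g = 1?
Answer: -27081/2 ≈ -13541.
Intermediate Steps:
q(M, P) = -3/2 (q(M, P) = -2 + (½)*1² = -2 + (½)*1 = -2 + ½ = -3/2)
((((-4 - 2)/(-5 + 3))*(q(-2*3, -3) + 0))*51)*59 = ((((-4 - 2)/(-5 + 3))*(-3/2 + 0))*51)*59 = ((-6/(-2)*(-3/2))*51)*59 = ((-6*(-½)*(-3/2))*51)*59 = ((3*(-3/2))*51)*59 = -9/2*51*59 = -459/2*59 = -27081/2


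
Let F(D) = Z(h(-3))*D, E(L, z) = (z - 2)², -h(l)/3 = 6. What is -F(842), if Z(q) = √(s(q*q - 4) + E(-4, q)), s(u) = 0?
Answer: -16840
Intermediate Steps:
h(l) = -18 (h(l) = -3*6 = -18)
E(L, z) = (-2 + z)²
Z(q) = √((-2 + q)²) (Z(q) = √(0 + (-2 + q)²) = √((-2 + q)²))
F(D) = 20*D (F(D) = √((-2 - 18)²)*D = √((-20)²)*D = √400*D = 20*D)
-F(842) = -20*842 = -1*16840 = -16840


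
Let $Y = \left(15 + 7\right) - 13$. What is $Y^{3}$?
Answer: $729$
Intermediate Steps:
$Y = 9$ ($Y = 22 - 13 = 9$)
$Y^{3} = 9^{3} = 729$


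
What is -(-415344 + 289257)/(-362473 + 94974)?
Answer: -126087/267499 ≈ -0.47135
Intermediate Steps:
-(-415344 + 289257)/(-362473 + 94974) = -(-126087)/(-267499) = -(-126087)*(-1)/267499 = -1*126087/267499 = -126087/267499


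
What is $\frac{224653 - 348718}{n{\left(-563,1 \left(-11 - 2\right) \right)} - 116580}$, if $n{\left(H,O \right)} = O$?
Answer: $\frac{124065}{116593} \approx 1.0641$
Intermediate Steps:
$\frac{224653 - 348718}{n{\left(-563,1 \left(-11 - 2\right) \right)} - 116580} = \frac{224653 - 348718}{1 \left(-11 - 2\right) - 116580} = - \frac{124065}{1 \left(-13\right) - 116580} = - \frac{124065}{-13 - 116580} = - \frac{124065}{-116593} = \left(-124065\right) \left(- \frac{1}{116593}\right) = \frac{124065}{116593}$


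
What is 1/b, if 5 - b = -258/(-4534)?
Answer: 2267/11206 ≈ 0.20230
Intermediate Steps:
b = 11206/2267 (b = 5 - (-258)/(-4534) = 5 - (-258)*(-1)/4534 = 5 - 1*129/2267 = 5 - 129/2267 = 11206/2267 ≈ 4.9431)
1/b = 1/(11206/2267) = 2267/11206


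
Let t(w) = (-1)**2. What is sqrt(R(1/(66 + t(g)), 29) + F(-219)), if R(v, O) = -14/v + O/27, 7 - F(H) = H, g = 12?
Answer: I*sqrt(57585)/9 ≈ 26.663*I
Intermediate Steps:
t(w) = 1
F(H) = 7 - H
R(v, O) = -14/v + O/27 (R(v, O) = -14/v + O*(1/27) = -14/v + O/27)
sqrt(R(1/(66 + t(g)), 29) + F(-219)) = sqrt((-14/(1/(66 + 1)) + (1/27)*29) + (7 - 1*(-219))) = sqrt((-14/(1/67) + 29/27) + (7 + 219)) = sqrt((-14/1/67 + 29/27) + 226) = sqrt((-14*67 + 29/27) + 226) = sqrt((-938 + 29/27) + 226) = sqrt(-25297/27 + 226) = sqrt(-19195/27) = I*sqrt(57585)/9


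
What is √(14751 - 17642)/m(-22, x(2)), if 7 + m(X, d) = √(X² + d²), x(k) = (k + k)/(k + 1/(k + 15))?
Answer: 490*I*√8813479/537499 + 60025*I*√59/537499 ≈ 3.5642*I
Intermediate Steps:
x(k) = 2*k/(k + 1/(15 + k)) (x(k) = (2*k)/(k + 1/(15 + k)) = 2*k/(k + 1/(15 + k)))
m(X, d) = -7 + √(X² + d²)
√(14751 - 17642)/m(-22, x(2)) = √(14751 - 17642)/(-7 + √((-22)² + (2*2*(15 + 2)/(1 + 2² + 15*2))²)) = √(-2891)/(-7 + √(484 + (2*2*17/(1 + 4 + 30))²)) = (7*I*√59)/(-7 + √(484 + (2*2*17/35)²)) = (7*I*√59)/(-7 + √(484 + (2*2*(1/35)*17)²)) = (7*I*√59)/(-7 + √(484 + (68/35)²)) = (7*I*√59)/(-7 + √(484 + 4624/1225)) = (7*I*√59)/(-7 + √(597524/1225)) = (7*I*√59)/(-7 + 2*√149381/35) = 7*I*√59/(-7 + 2*√149381/35)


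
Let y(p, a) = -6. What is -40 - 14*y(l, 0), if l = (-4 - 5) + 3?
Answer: 44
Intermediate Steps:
l = -6 (l = -9 + 3 = -6)
-40 - 14*y(l, 0) = -40 - 14*(-6) = -40 + 84 = 44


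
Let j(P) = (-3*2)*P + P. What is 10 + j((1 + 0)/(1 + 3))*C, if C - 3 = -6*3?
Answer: 115/4 ≈ 28.750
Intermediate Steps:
j(P) = -5*P (j(P) = -6*P + P = -5*P)
C = -15 (C = 3 - 6*3 = 3 - 18 = -15)
10 + j((1 + 0)/(1 + 3))*C = 10 - 5*(1 + 0)/(1 + 3)*(-15) = 10 - 5/4*(-15) = 10 + 75/4 = 115/4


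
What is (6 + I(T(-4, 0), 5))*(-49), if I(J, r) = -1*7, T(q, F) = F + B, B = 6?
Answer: 49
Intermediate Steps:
T(q, F) = 6 + F (T(q, F) = F + 6 = 6 + F)
I(J, r) = -7
(6 + I(T(-4, 0), 5))*(-49) = (6 - 7)*(-49) = -1*(-49) = 49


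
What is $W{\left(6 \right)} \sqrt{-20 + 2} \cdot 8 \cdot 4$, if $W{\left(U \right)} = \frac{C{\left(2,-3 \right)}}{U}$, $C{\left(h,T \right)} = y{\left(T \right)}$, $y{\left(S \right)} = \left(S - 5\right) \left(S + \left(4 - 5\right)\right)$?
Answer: $512 i \sqrt{2} \approx 724.08 i$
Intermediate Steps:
$y{\left(S \right)} = \left(-1 + S\right) \left(-5 + S\right)$ ($y{\left(S \right)} = \left(-5 + S\right) \left(S - 1\right) = \left(-5 + S\right) \left(-1 + S\right) = \left(-1 + S\right) \left(-5 + S\right)$)
$C{\left(h,T \right)} = 5 + T^{2} - 6 T$
$W{\left(U \right)} = \frac{32}{U}$ ($W{\left(U \right)} = \frac{5 + \left(-3\right)^{2} - -18}{U} = \frac{5 + 9 + 18}{U} = \frac{32}{U}$)
$W{\left(6 \right)} \sqrt{-20 + 2} \cdot 8 \cdot 4 = \frac{32}{6} \sqrt{-20 + 2} \cdot 8 \cdot 4 = 32 \cdot \frac{1}{6} \sqrt{-18} \cdot 32 = \frac{16 \cdot 3 i \sqrt{2}}{3} \cdot 32 = 16 i \sqrt{2} \cdot 32 = 512 i \sqrt{2}$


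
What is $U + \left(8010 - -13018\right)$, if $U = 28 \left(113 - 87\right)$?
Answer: $21756$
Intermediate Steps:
$U = 728$ ($U = 28 \cdot 26 = 728$)
$U + \left(8010 - -13018\right) = 728 + \left(8010 - -13018\right) = 728 + \left(8010 + 13018\right) = 728 + 21028 = 21756$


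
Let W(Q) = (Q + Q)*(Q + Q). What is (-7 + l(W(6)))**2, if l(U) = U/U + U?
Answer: 19044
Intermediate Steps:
W(Q) = 4*Q**2 (W(Q) = (2*Q)*(2*Q) = 4*Q**2)
l(U) = 1 + U
(-7 + l(W(6)))**2 = (-7 + (1 + 4*6**2))**2 = (-7 + (1 + 4*36))**2 = (-7 + (1 + 144))**2 = (-7 + 145)**2 = 138**2 = 19044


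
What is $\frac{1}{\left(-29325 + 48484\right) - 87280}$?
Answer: $- \frac{1}{68121} \approx -1.468 \cdot 10^{-5}$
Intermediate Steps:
$\frac{1}{\left(-29325 + 48484\right) - 87280} = \frac{1}{19159 - 87280} = \frac{1}{-68121} = - \frac{1}{68121}$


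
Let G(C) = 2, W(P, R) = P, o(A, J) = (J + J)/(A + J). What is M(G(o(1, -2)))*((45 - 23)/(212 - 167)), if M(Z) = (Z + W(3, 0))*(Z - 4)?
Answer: -44/9 ≈ -4.8889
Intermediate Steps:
o(A, J) = 2*J/(A + J) (o(A, J) = (2*J)/(A + J) = 2*J/(A + J))
M(Z) = (-4 + Z)*(3 + Z) (M(Z) = (Z + 3)*(Z - 4) = (3 + Z)*(-4 + Z) = (-4 + Z)*(3 + Z))
M(G(o(1, -2)))*((45 - 23)/(212 - 167)) = (-12 + 2² - 1*2)*((45 - 23)/(212 - 167)) = (-12 + 4 - 2)*(22/45) = -220/45 = -10*22/45 = -44/9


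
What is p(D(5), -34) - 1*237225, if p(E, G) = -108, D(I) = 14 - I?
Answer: -237333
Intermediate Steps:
p(D(5), -34) - 1*237225 = -108 - 1*237225 = -108 - 237225 = -237333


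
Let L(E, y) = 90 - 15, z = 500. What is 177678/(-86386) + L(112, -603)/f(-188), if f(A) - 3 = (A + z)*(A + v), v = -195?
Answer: -3539626034/1720420383 ≈ -2.0574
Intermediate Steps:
f(A) = 3 + (-195 + A)*(500 + A) (f(A) = 3 + (A + 500)*(A - 195) = 3 + (500 + A)*(-195 + A) = 3 + (-195 + A)*(500 + A))
L(E, y) = 75
177678/(-86386) + L(112, -603)/f(-188) = 177678/(-86386) + 75/(-97497 + (-188)² + 305*(-188)) = 177678*(-1/86386) + 75/(-97497 + 35344 - 57340) = -88839/43193 + 75/(-119493) = -88839/43193 + 75*(-1/119493) = -88839/43193 - 25/39831 = -3539626034/1720420383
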